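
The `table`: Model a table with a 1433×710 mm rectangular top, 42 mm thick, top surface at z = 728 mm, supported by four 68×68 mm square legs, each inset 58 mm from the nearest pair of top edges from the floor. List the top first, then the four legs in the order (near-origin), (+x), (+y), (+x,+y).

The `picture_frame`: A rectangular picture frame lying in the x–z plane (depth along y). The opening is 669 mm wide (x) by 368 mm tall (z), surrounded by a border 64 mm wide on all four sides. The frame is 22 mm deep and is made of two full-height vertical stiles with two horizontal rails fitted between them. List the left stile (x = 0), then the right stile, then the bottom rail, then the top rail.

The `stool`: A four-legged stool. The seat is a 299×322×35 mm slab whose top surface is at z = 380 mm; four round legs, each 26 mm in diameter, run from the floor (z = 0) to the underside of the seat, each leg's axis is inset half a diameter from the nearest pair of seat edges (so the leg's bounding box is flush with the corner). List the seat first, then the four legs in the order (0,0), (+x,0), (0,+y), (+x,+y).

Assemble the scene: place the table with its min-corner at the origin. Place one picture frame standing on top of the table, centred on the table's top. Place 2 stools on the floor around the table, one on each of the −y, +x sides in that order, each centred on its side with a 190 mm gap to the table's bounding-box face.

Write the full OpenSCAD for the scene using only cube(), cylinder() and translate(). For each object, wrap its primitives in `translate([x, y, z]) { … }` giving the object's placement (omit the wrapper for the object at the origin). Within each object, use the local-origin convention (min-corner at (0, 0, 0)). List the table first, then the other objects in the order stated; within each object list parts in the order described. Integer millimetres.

translate([0, 0, 686]) cube([1433, 710, 42]);
translate([58, 58, 0]) cube([68, 68, 686]);
translate([1307, 58, 0]) cube([68, 68, 686]);
translate([58, 584, 0]) cube([68, 68, 686]);
translate([1307, 584, 0]) cube([68, 68, 686]);
translate([318, 344, 728]) {
  cube([64, 22, 496]);
  translate([733, 0, 0]) cube([64, 22, 496]);
  translate([64, 0, 0]) cube([669, 22, 64]);
  translate([64, 0, 432]) cube([669, 22, 64]);
}
translate([567, -512, 0]) {
  translate([0, 0, 345]) cube([299, 322, 35]);
  translate([13, 13, 0]) cylinder(h = 345, r = 13);
  translate([286, 13, 0]) cylinder(h = 345, r = 13);
  translate([13, 309, 0]) cylinder(h = 345, r = 13);
  translate([286, 309, 0]) cylinder(h = 345, r = 13);
}
translate([1623, 194, 0]) {
  translate([0, 0, 345]) cube([299, 322, 35]);
  translate([13, 13, 0]) cylinder(h = 345, r = 13);
  translate([286, 13, 0]) cylinder(h = 345, r = 13);
  translate([13, 309, 0]) cylinder(h = 345, r = 13);
  translate([286, 309, 0]) cylinder(h = 345, r = 13);
}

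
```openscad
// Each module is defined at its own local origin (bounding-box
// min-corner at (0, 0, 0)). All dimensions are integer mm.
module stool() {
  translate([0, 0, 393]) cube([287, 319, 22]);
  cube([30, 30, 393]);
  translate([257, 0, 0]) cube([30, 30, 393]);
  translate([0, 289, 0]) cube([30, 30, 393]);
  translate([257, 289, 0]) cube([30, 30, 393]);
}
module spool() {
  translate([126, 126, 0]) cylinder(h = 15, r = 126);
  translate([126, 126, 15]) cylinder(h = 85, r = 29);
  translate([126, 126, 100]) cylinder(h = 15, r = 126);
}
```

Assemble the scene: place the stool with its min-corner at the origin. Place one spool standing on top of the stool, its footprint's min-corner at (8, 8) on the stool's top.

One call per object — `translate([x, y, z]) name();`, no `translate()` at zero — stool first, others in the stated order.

stool();
translate([8, 8, 415]) spool();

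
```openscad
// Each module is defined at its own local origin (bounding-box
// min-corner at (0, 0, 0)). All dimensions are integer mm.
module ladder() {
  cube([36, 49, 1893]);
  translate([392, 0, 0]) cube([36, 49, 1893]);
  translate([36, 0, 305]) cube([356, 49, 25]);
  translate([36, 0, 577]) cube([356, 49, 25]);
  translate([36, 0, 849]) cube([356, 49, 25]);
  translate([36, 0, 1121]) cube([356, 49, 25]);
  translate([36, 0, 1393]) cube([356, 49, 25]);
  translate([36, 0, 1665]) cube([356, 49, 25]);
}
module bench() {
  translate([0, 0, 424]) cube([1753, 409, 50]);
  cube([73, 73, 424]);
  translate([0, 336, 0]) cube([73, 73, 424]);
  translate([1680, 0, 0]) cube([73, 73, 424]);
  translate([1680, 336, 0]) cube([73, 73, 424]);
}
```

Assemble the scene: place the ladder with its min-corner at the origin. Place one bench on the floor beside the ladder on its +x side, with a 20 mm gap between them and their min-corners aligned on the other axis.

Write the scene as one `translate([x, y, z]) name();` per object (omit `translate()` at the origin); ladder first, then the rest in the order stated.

ladder();
translate([448, 0, 0]) bench();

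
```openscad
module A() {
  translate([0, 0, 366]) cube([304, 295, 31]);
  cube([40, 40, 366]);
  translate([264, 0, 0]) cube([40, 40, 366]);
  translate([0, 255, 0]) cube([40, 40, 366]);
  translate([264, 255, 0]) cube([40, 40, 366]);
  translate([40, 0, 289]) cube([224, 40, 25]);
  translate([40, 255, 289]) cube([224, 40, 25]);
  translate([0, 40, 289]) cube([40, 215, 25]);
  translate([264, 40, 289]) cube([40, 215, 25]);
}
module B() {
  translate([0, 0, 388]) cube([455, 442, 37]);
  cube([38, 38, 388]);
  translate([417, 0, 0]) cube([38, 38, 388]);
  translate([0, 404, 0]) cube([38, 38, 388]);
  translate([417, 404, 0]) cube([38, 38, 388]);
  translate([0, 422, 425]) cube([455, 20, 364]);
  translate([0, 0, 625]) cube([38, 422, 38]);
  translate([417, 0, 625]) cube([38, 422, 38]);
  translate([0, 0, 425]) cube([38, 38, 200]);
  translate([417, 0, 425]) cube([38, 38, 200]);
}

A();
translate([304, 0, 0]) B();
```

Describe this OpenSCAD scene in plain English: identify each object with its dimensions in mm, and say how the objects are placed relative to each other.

A is a four-legged stool. The seat is a 304×295×31 mm slab whose top surface is at z = 397 mm; four square legs, each 40×40 mm in cross-section, run from the floor (z = 0) to the underside of the seat, each flush with a corner of the seat. Four stretchers, 40 mm wide and 25 mm tall, connect adjacent legs with their undersides at z = 289 mm, each running between the inner faces of the legs it joins and aligned with the legs' outer faces on the other axis.

B is a chair. The seat is a 455×442×37 mm slab with its top at z = 425 mm, on four 38×38 mm corner legs (flush with the seat edges, standing on z = 0). A flat backrest 20 mm thick, 364 mm tall, spans the full seat width and rises from the seat top along its +y edge, rear face flush with the rear of the seat. Two armrests of 38×38 mm section run along each side from the seat's front edge to the front of the backrest, top faces 238 mm above the seat top and outer faces flush with the seat's x-edges; a 38×38 mm post under the front of each armrest stands on the seat at the front corner.

The chair is against the stool's +x side, with their −y faces flush.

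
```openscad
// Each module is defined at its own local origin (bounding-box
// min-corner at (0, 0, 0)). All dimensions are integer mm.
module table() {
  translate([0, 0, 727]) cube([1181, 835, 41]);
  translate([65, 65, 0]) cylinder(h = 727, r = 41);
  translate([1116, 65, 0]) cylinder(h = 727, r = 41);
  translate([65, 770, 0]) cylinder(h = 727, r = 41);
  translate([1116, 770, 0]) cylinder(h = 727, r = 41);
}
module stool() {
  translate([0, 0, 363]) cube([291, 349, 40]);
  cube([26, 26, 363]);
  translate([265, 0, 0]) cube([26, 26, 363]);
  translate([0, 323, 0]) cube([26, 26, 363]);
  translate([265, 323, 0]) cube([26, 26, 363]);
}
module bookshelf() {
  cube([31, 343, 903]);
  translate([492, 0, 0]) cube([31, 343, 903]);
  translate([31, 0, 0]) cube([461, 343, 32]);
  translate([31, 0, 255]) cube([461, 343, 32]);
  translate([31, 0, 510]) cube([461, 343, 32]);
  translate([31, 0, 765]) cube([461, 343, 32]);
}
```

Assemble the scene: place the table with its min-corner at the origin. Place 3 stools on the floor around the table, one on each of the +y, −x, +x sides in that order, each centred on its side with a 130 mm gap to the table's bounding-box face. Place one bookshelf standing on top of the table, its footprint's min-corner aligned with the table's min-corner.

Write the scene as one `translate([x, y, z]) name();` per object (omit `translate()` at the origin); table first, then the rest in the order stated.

table();
translate([445, 965, 0]) stool();
translate([-421, 243, 0]) stool();
translate([1311, 243, 0]) stool();
translate([0, 0, 768]) bookshelf();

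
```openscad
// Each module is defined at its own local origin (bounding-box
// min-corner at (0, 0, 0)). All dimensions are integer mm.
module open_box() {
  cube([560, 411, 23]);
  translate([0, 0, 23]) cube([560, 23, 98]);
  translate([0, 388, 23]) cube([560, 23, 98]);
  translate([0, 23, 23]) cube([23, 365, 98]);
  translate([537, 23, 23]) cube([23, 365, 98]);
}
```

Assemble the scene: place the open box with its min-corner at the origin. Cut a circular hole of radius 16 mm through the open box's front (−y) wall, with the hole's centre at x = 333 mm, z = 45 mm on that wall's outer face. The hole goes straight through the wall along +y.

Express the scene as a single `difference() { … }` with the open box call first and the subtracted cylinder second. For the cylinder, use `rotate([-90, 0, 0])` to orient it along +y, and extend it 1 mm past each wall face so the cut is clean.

difference() {
  open_box();
  translate([333, -1, 45]) rotate([-90, 0, 0]) cylinder(h = 25, r = 16);
}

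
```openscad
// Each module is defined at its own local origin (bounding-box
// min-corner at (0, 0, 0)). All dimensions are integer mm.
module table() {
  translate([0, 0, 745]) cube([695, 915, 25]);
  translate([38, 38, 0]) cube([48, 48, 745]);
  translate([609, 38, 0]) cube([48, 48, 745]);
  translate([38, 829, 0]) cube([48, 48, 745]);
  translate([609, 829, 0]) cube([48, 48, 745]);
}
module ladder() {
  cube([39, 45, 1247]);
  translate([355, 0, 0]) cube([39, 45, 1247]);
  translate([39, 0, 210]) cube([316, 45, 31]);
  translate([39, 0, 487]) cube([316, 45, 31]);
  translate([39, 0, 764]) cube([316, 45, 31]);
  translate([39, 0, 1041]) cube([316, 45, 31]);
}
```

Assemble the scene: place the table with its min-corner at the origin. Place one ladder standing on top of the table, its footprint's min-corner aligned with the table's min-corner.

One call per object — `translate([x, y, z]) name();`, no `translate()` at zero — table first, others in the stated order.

table();
translate([0, 0, 770]) ladder();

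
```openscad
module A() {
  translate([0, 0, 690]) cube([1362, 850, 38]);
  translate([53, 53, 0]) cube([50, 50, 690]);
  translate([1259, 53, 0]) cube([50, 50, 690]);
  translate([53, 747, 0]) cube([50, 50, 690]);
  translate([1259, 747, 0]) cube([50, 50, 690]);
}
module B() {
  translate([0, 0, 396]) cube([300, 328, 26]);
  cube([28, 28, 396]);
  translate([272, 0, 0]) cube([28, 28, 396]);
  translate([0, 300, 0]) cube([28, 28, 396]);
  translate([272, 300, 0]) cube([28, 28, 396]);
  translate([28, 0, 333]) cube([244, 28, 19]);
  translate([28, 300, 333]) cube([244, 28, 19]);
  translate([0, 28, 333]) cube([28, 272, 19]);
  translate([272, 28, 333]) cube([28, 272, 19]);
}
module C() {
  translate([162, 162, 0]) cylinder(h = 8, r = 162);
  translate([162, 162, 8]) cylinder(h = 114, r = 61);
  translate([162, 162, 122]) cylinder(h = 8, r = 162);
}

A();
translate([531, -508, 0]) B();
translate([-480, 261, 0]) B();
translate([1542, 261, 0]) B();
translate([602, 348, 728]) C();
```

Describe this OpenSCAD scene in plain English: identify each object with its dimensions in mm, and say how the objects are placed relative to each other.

A is a table with a 1362×850 mm rectangular top, 38 mm thick, top surface at z = 728 mm, supported by four 50×50 mm square legs, each inset 53 mm from the nearest pair of top edges, running from the floor.

B is a four-legged stool. The seat is 300×328 mm, 26 mm thick, top at z = 422 mm. It stands on four square legs, each 28×28 mm in cross-section, from z = 0 to the seat underside, each flush with a corner of the seat. Four stretchers, 28 mm wide and 19 mm tall, connect adjacent legs with their undersides at z = 333 mm, each running between the inner faces of the legs it joins and aligned with the legs' outer faces on the other axis.

C is a spool: two coaxial disc flanges of radius 162 mm and thickness 8 mm, joined by a core cylinder of radius 61 mm and height 114 mm. The lower flange rests on z = 0 and the three cylinders share a vertical axis.

Three stools sit around the table at the −y, −x, +x sides. The spool is on top of the table.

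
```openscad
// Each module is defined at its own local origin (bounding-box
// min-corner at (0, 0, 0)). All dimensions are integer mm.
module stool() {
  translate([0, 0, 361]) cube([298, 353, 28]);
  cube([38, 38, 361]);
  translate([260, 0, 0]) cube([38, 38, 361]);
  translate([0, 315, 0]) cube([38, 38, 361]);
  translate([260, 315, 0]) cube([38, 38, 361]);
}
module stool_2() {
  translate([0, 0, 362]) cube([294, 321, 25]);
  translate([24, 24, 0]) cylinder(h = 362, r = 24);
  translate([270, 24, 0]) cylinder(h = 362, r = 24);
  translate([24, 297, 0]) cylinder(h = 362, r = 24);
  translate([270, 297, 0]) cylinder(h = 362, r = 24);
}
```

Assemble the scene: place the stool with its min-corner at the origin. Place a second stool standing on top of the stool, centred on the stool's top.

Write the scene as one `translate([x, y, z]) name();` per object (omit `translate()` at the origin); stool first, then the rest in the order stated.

stool();
translate([2, 16, 389]) stool_2();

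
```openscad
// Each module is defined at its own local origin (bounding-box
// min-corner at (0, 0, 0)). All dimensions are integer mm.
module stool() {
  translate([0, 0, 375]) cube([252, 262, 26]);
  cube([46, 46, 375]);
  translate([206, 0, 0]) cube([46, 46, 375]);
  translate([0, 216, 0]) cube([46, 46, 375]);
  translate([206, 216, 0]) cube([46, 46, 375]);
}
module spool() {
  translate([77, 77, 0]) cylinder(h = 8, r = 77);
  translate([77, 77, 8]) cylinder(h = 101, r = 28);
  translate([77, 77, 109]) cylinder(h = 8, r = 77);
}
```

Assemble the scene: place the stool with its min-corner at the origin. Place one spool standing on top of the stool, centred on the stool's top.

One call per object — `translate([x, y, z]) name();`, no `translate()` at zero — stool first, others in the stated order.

stool();
translate([49, 54, 401]) spool();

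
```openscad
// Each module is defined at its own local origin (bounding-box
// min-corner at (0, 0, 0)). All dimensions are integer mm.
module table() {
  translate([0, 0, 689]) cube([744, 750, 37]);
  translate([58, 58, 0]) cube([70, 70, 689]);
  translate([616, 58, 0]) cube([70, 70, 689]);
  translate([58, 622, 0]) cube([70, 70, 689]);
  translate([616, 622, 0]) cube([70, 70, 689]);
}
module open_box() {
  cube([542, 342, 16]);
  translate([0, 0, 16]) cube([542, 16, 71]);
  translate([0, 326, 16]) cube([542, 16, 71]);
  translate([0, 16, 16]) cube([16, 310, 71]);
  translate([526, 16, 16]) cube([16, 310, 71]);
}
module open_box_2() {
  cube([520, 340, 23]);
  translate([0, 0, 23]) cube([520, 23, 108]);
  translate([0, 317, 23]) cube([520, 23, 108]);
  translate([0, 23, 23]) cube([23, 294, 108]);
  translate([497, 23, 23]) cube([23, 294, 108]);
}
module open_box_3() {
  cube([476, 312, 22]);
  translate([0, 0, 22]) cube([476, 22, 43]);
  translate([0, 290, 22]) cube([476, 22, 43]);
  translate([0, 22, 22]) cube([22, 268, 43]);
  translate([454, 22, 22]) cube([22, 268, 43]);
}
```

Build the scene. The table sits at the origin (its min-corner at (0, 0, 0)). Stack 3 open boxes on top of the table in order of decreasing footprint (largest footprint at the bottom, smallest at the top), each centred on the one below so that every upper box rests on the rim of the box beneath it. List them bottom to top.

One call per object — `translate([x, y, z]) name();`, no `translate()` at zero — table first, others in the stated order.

table();
translate([101, 204, 726]) open_box();
translate([112, 205, 813]) open_box_2();
translate([134, 219, 944]) open_box_3();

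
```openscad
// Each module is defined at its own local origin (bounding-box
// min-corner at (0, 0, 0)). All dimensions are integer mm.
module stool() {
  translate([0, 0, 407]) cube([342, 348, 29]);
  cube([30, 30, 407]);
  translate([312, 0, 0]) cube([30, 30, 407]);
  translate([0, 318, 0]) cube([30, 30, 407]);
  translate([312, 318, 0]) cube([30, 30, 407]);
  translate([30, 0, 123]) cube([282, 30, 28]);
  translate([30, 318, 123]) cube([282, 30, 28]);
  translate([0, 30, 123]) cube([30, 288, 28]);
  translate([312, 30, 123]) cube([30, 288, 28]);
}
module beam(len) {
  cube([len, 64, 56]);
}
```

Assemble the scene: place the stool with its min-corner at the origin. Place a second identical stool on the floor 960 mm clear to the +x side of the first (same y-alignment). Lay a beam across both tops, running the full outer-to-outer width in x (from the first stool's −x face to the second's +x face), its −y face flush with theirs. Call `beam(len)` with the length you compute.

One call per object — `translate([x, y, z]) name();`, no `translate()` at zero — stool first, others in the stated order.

stool();
translate([1302, 0, 0]) stool();
translate([0, 0, 436]) beam(1644);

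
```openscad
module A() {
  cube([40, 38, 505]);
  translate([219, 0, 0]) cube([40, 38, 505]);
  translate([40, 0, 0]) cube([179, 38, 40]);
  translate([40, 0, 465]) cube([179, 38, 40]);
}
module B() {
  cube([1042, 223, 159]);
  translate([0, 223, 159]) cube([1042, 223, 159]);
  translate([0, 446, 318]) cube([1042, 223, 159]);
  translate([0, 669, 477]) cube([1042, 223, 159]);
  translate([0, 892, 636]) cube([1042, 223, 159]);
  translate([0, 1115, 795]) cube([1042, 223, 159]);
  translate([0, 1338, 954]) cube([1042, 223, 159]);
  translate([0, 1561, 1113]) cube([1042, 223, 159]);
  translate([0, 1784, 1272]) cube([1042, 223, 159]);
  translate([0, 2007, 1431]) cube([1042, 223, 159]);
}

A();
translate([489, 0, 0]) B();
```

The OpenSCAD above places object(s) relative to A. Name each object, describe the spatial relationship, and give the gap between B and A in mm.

The staircase's nearest face is 230 mm from the picture frame's +x face.

A is a picture frame. B is a staircase. The staircase is on the floor beside the picture frame on its +x side. The gap between the staircase and the picture frame is 230 mm.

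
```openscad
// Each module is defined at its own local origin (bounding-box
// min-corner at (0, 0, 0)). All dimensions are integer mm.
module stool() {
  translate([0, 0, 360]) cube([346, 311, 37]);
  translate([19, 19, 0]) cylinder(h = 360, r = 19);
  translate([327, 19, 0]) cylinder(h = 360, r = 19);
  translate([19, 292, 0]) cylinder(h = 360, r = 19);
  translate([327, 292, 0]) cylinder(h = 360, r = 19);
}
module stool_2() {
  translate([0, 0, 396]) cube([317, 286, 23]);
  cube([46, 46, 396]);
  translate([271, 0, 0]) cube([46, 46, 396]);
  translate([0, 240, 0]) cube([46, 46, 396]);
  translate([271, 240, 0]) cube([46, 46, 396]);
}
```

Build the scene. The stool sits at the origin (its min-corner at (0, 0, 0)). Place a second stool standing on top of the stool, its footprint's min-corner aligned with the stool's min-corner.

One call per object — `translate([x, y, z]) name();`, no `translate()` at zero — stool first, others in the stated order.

stool();
translate([0, 0, 397]) stool_2();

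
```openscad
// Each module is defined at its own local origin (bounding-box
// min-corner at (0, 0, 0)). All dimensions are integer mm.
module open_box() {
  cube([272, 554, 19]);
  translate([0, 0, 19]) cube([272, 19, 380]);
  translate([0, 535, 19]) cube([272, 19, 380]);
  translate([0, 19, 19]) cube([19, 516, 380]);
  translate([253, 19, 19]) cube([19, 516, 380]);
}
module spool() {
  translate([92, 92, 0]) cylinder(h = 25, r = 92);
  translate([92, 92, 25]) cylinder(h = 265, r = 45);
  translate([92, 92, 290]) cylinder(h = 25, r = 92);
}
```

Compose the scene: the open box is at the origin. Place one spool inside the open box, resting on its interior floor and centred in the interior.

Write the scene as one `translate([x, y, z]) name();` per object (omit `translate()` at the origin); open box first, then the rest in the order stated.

open_box();
translate([44, 185, 19]) spool();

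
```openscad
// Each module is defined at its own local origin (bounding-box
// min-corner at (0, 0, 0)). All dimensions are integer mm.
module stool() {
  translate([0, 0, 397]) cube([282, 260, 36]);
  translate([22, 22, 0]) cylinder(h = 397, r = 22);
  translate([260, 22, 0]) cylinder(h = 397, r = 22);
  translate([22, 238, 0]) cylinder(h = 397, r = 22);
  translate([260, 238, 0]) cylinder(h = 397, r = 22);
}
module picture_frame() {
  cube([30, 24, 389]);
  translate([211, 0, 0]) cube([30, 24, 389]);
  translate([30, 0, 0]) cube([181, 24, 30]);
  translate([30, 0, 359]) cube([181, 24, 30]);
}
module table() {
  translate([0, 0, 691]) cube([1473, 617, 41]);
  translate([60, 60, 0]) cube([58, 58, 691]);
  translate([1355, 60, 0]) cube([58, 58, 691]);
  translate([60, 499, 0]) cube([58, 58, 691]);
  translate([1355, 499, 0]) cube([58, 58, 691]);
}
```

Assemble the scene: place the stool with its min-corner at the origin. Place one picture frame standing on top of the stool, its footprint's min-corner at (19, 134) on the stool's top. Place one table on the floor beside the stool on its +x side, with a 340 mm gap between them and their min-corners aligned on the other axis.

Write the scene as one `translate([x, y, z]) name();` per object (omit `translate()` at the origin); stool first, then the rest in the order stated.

stool();
translate([19, 134, 433]) picture_frame();
translate([622, 0, 0]) table();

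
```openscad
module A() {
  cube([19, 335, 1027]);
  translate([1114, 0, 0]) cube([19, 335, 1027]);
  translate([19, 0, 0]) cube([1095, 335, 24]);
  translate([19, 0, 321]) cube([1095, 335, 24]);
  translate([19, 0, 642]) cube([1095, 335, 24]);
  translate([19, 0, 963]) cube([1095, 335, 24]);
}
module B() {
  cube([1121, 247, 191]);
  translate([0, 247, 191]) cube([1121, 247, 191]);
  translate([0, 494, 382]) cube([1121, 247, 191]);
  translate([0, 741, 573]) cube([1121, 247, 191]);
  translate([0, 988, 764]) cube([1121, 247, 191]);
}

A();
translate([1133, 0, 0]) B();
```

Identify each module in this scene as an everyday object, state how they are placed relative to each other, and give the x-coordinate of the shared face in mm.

A is a bookshelf. B is a staircase. The staircase is against the bookshelf's +x side, with their −y faces flush. The x-coordinate of the shared face is 1133 mm.

The bookshelf's +x face and the staircase's −x face are both at x = 1133 mm.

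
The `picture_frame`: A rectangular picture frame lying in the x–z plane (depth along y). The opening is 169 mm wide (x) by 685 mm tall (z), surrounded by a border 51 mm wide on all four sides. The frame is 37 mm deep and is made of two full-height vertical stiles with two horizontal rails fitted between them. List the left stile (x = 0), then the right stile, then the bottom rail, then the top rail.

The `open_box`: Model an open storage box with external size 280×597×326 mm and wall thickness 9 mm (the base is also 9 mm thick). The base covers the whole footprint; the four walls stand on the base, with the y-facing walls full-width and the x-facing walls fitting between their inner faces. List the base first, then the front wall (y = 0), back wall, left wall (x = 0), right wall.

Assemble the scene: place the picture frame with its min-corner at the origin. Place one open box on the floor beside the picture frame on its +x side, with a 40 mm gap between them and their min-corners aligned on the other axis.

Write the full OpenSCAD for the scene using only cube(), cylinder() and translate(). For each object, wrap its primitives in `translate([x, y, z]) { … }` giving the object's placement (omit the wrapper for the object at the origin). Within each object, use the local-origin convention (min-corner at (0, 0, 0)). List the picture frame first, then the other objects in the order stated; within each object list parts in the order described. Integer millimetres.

cube([51, 37, 787]);
translate([220, 0, 0]) cube([51, 37, 787]);
translate([51, 0, 0]) cube([169, 37, 51]);
translate([51, 0, 736]) cube([169, 37, 51]);
translate([311, 0, 0]) {
  cube([280, 597, 9]);
  translate([0, 0, 9]) cube([280, 9, 317]);
  translate([0, 588, 9]) cube([280, 9, 317]);
  translate([0, 9, 9]) cube([9, 579, 317]);
  translate([271, 9, 9]) cube([9, 579, 317]);
}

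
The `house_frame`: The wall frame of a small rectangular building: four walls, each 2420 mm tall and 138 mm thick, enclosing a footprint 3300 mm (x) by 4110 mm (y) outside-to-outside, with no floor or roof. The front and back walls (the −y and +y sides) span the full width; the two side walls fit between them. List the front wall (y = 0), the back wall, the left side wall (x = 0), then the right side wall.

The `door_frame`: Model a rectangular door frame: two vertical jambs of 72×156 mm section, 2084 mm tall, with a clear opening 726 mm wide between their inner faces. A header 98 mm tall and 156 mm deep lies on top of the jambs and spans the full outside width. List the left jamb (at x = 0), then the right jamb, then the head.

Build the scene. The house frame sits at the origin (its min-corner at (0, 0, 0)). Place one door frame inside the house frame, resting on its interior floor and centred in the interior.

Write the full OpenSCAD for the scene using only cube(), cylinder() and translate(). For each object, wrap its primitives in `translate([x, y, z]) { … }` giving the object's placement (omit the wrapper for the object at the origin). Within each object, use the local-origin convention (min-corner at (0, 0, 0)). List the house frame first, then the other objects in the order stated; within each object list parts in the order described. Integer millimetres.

cube([3300, 138, 2420]);
translate([0, 3972, 0]) cube([3300, 138, 2420]);
translate([0, 138, 0]) cube([138, 3834, 2420]);
translate([3162, 138, 0]) cube([138, 3834, 2420]);
translate([1215, 1977, 0]) {
  cube([72, 156, 2084]);
  translate([798, 0, 0]) cube([72, 156, 2084]);
  translate([0, 0, 2084]) cube([870, 156, 98]);
}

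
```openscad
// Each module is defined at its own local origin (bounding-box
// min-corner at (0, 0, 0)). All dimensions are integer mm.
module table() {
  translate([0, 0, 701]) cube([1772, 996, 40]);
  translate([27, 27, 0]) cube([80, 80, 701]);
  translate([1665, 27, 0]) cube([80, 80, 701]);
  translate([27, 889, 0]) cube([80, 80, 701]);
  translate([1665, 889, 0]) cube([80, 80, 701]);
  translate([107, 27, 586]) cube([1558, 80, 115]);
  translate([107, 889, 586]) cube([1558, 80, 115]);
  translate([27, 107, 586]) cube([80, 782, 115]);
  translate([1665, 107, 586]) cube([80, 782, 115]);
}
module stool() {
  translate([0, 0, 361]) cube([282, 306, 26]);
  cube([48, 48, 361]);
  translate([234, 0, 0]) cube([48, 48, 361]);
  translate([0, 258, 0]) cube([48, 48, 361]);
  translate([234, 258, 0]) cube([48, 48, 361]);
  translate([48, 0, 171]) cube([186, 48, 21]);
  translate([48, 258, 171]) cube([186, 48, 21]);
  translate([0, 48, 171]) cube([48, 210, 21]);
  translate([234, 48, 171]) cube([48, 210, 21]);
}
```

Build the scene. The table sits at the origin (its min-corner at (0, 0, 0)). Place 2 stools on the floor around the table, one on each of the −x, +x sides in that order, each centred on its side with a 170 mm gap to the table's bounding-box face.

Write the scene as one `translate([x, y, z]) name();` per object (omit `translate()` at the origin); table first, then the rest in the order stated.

table();
translate([-452, 345, 0]) stool();
translate([1942, 345, 0]) stool();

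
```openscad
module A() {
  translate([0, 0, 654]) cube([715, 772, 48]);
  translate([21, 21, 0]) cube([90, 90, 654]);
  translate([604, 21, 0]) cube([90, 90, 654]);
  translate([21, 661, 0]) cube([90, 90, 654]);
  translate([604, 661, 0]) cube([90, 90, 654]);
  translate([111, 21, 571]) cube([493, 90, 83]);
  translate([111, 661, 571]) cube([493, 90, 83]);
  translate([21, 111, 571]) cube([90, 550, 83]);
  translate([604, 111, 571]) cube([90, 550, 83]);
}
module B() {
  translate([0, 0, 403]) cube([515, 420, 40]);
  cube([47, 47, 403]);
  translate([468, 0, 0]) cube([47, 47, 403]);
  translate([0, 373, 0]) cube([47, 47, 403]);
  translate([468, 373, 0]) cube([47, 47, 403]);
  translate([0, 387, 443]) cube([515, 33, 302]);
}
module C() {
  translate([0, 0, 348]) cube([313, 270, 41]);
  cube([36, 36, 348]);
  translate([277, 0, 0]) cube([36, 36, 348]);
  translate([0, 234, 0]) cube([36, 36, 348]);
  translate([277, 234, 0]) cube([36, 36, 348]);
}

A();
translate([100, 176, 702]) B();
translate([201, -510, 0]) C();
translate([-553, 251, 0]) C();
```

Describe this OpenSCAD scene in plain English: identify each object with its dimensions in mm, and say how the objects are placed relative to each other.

A is a table: top 715 mm (x) × 772 mm (y), 48 mm thick, upper face at z = 702 mm, on four 90×90 mm square legs, each inset 21 mm from the nearest pair of top edges, running from z = 0 to the bottom of the top. Four apron rails, 90 mm thick and 83 mm tall, run between adjacent legs with their top edges flush with the underside of the top and their outer faces flush with the legs' outer faces.

B is a chair: 515×420 mm seat, 40 mm thick, top at z = 443 mm, on four 47 mm square corner legs flush with the seat edges. A 33 mm thick backrest slab spans the full seat width, extending 302 mm above the seat top, its back face flush with the seat's +y edge.

C is a four-legged stool. The seat is 313×270 mm, 41 mm thick, top at z = 389 mm. It stands on four square legs, each 36×36 mm in cross-section, from z = 0 to the seat underside, each flush with a corner of the seat.

The chair is on top of the table, centred. Two stools sit around the table at the −y, −x sides.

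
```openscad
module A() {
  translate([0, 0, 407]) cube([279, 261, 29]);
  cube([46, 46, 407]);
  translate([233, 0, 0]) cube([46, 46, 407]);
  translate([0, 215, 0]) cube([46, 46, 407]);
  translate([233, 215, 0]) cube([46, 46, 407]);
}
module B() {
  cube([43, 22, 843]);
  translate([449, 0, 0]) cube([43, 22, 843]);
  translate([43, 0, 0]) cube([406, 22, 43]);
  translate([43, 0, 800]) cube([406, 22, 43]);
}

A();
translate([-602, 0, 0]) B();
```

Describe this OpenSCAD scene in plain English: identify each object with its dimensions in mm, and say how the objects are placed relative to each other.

A is a simple wooden stool: a rectangular seat 279 mm (x) by 261 mm (y), 29 mm thick, top face at z = 436 mm, on four square legs, each 46×46 mm in cross-section. The legs rest on z = 0, each flush with a corner of the seat.

B is a picture frame with a 406×757 mm rectangular opening (x by z) and a uniform 43 mm border on every side. Frame depth is 22 mm along y. It is built from two vertical stiles running the full outside height and two horizontal rails spanning the gap between the stiles.

The picture frame is on the floor beside the stool on its −x side.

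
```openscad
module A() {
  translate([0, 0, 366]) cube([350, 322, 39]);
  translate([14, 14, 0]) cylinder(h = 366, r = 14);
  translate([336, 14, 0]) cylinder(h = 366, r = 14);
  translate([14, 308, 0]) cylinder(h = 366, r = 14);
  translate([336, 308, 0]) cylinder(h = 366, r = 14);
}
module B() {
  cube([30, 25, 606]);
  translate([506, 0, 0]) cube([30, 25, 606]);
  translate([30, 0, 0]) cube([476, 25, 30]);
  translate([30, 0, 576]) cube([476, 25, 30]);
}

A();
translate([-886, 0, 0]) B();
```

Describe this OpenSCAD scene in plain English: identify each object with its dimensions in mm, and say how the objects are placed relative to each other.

A is a four-legged stool. The seat is a 350×322×39 mm slab whose top surface is at z = 405 mm; four round legs, each 28 mm in diameter, run from the floor (z = 0) to the underside of the seat, each leg's axis is inset half a diameter from the nearest pair of seat edges (so the leg's bounding box is flush with the corner).

B is a rectangular picture frame lying in the x–z plane (depth along y). The opening is 476 mm wide (x) by 546 mm tall (z), surrounded by a border 30 mm wide on all four sides. The frame is 25 mm deep and is made of two full-height vertical stiles with two horizontal rails fitted between them.

The picture frame is on the floor beside the stool on its −x side.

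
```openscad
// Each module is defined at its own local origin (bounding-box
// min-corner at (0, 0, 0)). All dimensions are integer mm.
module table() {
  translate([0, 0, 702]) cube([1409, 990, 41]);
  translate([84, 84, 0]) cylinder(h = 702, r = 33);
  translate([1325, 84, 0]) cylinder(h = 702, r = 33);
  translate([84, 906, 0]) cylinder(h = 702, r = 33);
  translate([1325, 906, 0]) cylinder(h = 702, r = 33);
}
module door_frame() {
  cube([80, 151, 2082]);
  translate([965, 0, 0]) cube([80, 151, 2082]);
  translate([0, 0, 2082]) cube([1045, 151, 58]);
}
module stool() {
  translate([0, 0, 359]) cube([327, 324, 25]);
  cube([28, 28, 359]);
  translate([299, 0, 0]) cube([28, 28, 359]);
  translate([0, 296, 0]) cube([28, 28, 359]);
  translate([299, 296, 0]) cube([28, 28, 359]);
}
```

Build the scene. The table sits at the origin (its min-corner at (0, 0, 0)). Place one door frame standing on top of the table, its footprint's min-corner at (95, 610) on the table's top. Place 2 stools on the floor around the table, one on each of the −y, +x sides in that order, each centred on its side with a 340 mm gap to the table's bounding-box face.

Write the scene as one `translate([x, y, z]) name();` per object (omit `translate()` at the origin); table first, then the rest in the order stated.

table();
translate([95, 610, 743]) door_frame();
translate([541, -664, 0]) stool();
translate([1749, 333, 0]) stool();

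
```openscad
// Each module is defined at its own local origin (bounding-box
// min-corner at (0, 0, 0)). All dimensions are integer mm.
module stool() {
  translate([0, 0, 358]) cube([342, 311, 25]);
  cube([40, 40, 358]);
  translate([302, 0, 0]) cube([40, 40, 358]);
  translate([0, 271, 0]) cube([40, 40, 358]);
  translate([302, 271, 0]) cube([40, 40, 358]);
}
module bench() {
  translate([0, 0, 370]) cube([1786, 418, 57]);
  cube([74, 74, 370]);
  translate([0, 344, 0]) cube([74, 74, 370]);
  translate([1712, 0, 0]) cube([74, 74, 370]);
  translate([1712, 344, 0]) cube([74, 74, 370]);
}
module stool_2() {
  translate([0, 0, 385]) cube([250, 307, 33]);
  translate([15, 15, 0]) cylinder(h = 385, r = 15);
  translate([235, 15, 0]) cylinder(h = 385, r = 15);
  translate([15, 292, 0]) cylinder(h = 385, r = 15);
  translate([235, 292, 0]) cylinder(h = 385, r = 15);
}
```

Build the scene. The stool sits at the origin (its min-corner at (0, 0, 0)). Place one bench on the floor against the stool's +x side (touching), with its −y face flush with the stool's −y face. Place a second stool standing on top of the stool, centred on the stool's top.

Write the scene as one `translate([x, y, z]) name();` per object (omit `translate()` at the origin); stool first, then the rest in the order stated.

stool();
translate([342, 0, 0]) bench();
translate([46, 2, 383]) stool_2();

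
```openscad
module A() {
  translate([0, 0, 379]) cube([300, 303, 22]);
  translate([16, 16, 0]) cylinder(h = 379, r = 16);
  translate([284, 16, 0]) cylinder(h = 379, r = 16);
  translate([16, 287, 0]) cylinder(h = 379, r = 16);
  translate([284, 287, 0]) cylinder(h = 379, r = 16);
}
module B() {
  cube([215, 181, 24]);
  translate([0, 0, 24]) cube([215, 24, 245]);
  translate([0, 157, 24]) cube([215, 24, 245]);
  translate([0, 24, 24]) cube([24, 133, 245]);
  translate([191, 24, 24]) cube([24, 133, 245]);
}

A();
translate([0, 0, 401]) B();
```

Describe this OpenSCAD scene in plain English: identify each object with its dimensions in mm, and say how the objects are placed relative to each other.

A is a four-legged stool. The seat is a 300×303×22 mm slab whose top surface is at z = 401 mm; four round legs, each 32 mm in diameter, run from the floor (z = 0) to the underside of the seat, each leg's axis is inset half a diameter from the nearest pair of seat edges (so the leg's bounding box is flush with the corner).

B is an open-topped rectangular box: outside dimensions 215×181×269 mm, with a uniform wall and base thickness of 24 mm. The base is a full 215×181 slab on the floor; four walls sit on top of the base. The front and back walls (the −y and +y sides) span the full width; the two side walls fit between them.

The open box is on top of the stool.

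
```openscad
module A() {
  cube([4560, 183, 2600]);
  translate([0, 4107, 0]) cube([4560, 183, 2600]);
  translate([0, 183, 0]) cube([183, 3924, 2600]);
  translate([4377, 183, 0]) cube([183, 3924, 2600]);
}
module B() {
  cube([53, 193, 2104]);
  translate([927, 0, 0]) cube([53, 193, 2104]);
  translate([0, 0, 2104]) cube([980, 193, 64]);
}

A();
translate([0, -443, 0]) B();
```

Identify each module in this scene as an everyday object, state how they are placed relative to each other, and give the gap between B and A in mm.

The door frame's nearest face is 250 mm from the house frame's −y face.

A is a house frame. B is a door frame. The door frame is on the floor beside the house frame on its −y side. The gap between the door frame and the house frame is 250 mm.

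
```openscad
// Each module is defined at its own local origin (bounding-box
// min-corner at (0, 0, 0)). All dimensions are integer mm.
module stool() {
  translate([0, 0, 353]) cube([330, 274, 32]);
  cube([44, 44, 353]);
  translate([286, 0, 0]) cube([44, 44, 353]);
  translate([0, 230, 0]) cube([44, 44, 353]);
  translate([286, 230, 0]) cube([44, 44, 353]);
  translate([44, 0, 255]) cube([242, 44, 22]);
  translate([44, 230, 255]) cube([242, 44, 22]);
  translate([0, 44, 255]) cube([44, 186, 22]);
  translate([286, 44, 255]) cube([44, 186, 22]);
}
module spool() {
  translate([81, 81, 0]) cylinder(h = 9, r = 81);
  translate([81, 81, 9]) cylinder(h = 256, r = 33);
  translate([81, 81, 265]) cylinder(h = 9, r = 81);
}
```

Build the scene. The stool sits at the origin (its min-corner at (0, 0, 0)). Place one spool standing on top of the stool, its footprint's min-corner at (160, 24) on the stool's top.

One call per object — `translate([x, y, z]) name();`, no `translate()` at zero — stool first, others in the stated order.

stool();
translate([160, 24, 385]) spool();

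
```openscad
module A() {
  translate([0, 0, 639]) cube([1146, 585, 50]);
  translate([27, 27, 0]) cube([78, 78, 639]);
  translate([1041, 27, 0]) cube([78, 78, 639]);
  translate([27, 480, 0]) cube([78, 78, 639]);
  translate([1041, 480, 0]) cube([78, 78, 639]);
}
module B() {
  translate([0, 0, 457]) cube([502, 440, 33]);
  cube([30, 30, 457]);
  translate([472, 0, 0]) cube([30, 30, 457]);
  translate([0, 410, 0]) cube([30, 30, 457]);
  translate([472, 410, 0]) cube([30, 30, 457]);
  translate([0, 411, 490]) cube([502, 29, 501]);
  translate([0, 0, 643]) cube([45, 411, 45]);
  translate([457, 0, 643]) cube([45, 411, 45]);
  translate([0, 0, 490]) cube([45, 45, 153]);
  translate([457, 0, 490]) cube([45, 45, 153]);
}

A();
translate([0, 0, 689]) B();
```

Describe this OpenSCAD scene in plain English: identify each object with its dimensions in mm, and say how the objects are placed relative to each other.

A is a table: top 1146 mm (x) × 585 mm (y), 50 mm thick, upper face at z = 689 mm, on four 78×78 mm square legs, each inset 27 mm from the nearest pair of top edges, running from z = 0 to the bottom of the top.

B is a chair. The seat is a 502×440×33 mm slab with its top at z = 490 mm, on four 30×30 mm corner legs (flush with the seat edges, standing on z = 0). A flat backrest 29 mm thick, 501 mm tall, spans the full seat width and rises from the seat top along its +y edge, rear face flush with the rear of the seat. Two armrests of 45×45 mm section run along each side from the seat's front edge to the front of the backrest, top faces 198 mm above the seat top and outer faces flush with the seat's x-edges; a 45×45 mm post under the front of each armrest stands on the seat at the front corner.

The chair is on top of the table.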